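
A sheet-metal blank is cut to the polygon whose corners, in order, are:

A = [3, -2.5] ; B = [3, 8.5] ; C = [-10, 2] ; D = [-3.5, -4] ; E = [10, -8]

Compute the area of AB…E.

119

Apply the surveyor's formula: 2A = Σ (x_i·y_{i+1} − x_{i+1}·y_i), indices taken mod 5.
Cross-terms: 33, 91, 47, 68, -1  ⇒  Σ = 238
Area = |Σ|/2 = 119.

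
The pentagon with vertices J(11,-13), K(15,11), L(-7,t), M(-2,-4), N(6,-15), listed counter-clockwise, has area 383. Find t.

Write out the shoelace sum; only the two edges meeting at L involve t:
2·Area = [(15·t − (-7)·11) + ((-7)·(-4) − (-2)·t)] + 457
       = 17·t + 562 = 766
⇒ t = 12.

12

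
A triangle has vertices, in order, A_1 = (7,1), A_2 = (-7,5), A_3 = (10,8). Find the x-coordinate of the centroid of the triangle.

Apply Gauss's area formula. First the cross-terms c_i = x_i·y_{i+1} − x_{i+1}·y_i:
  42, -106, -46  ⇒  2A = -110, A = -55.
Then Σ (x_i + x_{i+1})·c_i = -1100, so x̄ = -1100 / (6·(-55)) = 10/3.

10/3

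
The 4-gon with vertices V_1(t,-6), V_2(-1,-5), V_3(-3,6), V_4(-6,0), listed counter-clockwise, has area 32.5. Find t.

-4

The doubled signed area Σ (x_i y_{i+1} − x_{i+1} y_i) is linear in t.
With t=0 it equals 45; the coefficient of t is -5 (from the two edges through V_1).
So -5·t + 45 = 2·32.5 = 65 ⇒ t = -4.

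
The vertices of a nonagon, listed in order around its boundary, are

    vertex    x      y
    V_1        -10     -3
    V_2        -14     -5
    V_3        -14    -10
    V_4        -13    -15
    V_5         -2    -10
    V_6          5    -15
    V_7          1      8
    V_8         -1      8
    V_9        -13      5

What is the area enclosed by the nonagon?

Apply Gauss's area formula: 2A = Σ (x_i·y_{i+1} − x_{i+1}·y_i), indices taken mod 9.
Σ = (8) + (70) + (80) + (100) + (80) + (55) + (16) + (99) + (89) = 597
Area = |Σ|/2 = 298.5.

298.5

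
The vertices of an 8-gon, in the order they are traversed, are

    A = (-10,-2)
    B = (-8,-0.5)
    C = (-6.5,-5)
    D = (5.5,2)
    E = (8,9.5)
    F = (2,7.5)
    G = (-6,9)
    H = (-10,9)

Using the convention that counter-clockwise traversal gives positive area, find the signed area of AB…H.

163.25

Apply Gauss's area formula: 2A = Σ (x_i·y_{i+1} − x_{i+1}·y_i), indices taken mod 8.
Σ = (-11) + (36.75) + (14.5) + (36.25) + (41) + (63) + (36) + (110) = 326.5
Signed area = Σ/2 = 163.25 (positive ⇒ counter-clockwise traversal).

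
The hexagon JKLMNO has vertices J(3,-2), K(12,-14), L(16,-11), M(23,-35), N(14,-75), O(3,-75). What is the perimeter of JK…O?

170

|JK| = √((9)² + (-12)²) = √225 = 15
|KL| = √((4)² + (3)²) = √25 = 5
|LM| = √((7)² + (-24)²) = √625 = 25
|MN| = √((-9)² + (-40)²) = √1681 = 41
|NO| = √((-11)² + (0)²) = √121 = 11
|OJ| = √((0)² + (73)²) = √5329 = 73
Perimeter = 15 + 5 + 25 + 41 + 11 + 73 = 170.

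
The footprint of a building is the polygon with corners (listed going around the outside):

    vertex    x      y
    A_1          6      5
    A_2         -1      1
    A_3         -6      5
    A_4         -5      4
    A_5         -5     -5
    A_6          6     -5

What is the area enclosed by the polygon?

Apply Gauss's area formula: 2A = Σ (x_i·y_{i+1} − x_{i+1}·y_i), indices taken mod 6.
Σ = (11) + (1) + (1) + (45) + (55) + (60) = 173
Area = |Σ|/2 = 86.5.

86.5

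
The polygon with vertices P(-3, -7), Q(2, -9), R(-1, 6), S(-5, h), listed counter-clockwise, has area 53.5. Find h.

-1

Write out the shoelace sum; only the two edges meeting at S involve h:
2·Area = [((-1)·h − (-5)·6) + ((-5)·(-7) − (-3)·h)] + 44
       = 2·h + 109 = 107
⇒ h = -1.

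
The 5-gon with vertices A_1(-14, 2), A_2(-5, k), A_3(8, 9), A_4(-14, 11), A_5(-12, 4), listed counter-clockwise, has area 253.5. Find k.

-10

The doubled signed area Σ (x_i y_{i+1} − x_{i+1} y_i) is linear in k.
With k=0 it equals 287; the coefficient of k is -22 (from the two edges through A_2).
So -22·k + 287 = 2·253.5 = 507 ⇒ k = -10.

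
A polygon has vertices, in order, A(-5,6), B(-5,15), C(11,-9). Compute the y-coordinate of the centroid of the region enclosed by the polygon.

Apply the shoelace (surveyor's) formula. First the cross-terms c_i = x_i·y_{i+1} − x_{i+1}·y_i:
  -45, -120, 21  ⇒  2A = -144, A = -72.
Then Σ (y_i + y_{i+1})·c_i = -1728, so ȳ = -1728 / (6·(-72)) = 4.

4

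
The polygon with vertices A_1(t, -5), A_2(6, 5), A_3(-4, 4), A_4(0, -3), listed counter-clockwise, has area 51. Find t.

The doubled signed area Σ (x_i y_{i+1} − x_{i+1} y_i) is linear in t.
With t=0 it equals 86; the coefficient of t is 8 (from the two edges through A_1).
So 8·t + 86 = 2·51 = 102 ⇒ t = 2.

2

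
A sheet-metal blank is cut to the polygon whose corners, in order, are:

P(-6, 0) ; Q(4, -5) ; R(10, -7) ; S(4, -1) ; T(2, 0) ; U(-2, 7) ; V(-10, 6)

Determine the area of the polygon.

Cross-terms: 30, 22, 18, 2, 14, 58, 36  ⇒  Σ = 180
Area = |Σ|/2 = 90.

90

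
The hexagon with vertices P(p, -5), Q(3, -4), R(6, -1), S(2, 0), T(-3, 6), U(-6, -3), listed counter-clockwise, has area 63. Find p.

The doubled signed area Σ (x_i y_{i+1} − x_{i+1} y_i) is linear in p.
With p=0 it equals 125; the coefficient of p is -1 (from the two edges through P).
So -1·p + 125 = 2·63 = 126 ⇒ p = -1.

-1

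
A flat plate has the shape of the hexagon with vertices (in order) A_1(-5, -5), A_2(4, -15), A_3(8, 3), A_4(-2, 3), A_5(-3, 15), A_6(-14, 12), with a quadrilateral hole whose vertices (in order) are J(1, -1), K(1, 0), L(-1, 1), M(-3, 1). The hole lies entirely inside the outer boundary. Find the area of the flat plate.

267

Outer boundary:
Apply the shoelace formula: 2A = Σ (x_i·y_{i+1} − x_{i+1}·y_i), indices taken mod 6.
A_1→A_2: (-5)(-15) − (4)(-5) = 95
A_2→A_3: (4)(3) − (8)(-15) = 132
A_3→A_4: (8)(3) − (-2)(3) = 30
A_4→A_5: (-2)(15) − (-3)(3) = -21
A_5→A_6: (-3)(12) − (-14)(15) = 174
A_6→A_1: (-14)(-5) − (-5)(12) = 130
Σ = 540
Area = |Σ|/2 = 270.
Hole:
Apply Gauss's area formula: 2A = Σ (x_i·y_{i+1} − x_{i+1}·y_i), indices taken mod 4.
Σ = (1) + (1) + (2) + (2) = 6
Area = |Σ|/2 = 3.
Net area = 270 − 3 = 267.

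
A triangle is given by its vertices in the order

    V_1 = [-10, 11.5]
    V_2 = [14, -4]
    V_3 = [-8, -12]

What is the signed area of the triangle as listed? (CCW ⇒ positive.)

-266.5

Cross-terms: -121, -200, -212  ⇒  Σ = -533
Signed area = Σ/2 = -266.5 (negative ⇒ clockwise traversal).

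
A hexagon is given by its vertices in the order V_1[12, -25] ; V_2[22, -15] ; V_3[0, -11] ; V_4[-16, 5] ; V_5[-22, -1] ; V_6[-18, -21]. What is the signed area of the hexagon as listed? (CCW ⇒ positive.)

612

Apply the shoelace formula: 2A = Σ (x_i·y_{i+1} − x_{i+1}·y_i), indices taken mod 6.
V_1→V_2: (12)(-15) − (22)(-25) = 370
V_2→V_3: (22)(-11) − (0)(-15) = -242
V_3→V_4: (0)(5) − (-16)(-11) = -176
V_4→V_5: (-16)(-1) − (-22)(5) = 126
V_5→V_6: (-22)(-21) − (-18)(-1) = 444
V_6→V_1: (-18)(-25) − (12)(-21) = 702
Σ = 1224
Signed area = Σ/2 = 612 (positive ⇒ counter-clockwise traversal).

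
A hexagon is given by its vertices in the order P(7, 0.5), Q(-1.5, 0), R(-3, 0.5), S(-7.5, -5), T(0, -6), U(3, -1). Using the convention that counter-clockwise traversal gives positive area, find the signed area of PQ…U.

45.125

Apply the shoelace (surveyor's) formula: 2A = Σ (x_i·y_{i+1} − x_{i+1}·y_i), indices taken mod 6.
Σ = (0.75) + (-0.75) + (18.75) + (45) + (18) + (8.5) = 90.25
Signed area = Σ/2 = 45.125 (positive ⇒ counter-clockwise traversal).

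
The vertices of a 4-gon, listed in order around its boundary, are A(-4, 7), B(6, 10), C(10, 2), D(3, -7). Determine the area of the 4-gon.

Apply the shoelace (surveyor's) formula: 2A = Σ (x_i·y_{i+1} − x_{i+1}·y_i), indices taken mod 4.
A→B: (-4)(10) − (6)(7) = -82
B→C: (6)(2) − (10)(10) = -88
C→D: (10)(-7) − (3)(2) = -76
D→A: (3)(7) − (-4)(-7) = -7
Σ = -253
Area = |Σ|/2 = 126.5.

126.5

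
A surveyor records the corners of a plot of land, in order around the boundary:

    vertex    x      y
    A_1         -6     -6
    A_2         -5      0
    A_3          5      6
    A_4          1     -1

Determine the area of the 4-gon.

41.5

Cross-terms: -30, -30, -11, -12  ⇒  Σ = -83
Area = |Σ|/2 = 41.5.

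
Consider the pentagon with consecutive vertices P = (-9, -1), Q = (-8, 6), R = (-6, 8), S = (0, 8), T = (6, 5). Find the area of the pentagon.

73.5

Cross-terms: -62, -28, -48, -48, 39  ⇒  Σ = -147
Area = |Σ|/2 = 73.5.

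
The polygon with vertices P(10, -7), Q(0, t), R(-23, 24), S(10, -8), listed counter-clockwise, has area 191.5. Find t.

13

The doubled signed area Σ (x_i y_{i+1} − x_{i+1} y_i) is linear in t.
With t=0 it equals -46; the coefficient of t is 33 (from the two edges through Q).
So 33·t + -46 = 2·191.5 = 383 ⇒ t = 13.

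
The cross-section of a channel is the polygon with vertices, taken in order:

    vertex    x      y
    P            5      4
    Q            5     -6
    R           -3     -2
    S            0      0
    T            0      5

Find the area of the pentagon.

51.5

Apply the shoelace (surveyor's) formula: 2A = Σ (x_i·y_{i+1} − x_{i+1}·y_i), indices taken mod 5.
Σ = (-50) + (-28) + (0) + (0) + (-25) = -103
Area = |Σ|/2 = 51.5.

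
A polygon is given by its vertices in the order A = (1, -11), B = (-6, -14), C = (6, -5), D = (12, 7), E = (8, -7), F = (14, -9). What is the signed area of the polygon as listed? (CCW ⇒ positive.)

-61.5

Apply Gauss's area formula: 2A = Σ (x_i·y_{i+1} − x_{i+1}·y_i), indices taken mod 6.
Σ = (-80) + (114) + (102) + (-140) + (26) + (-145) = -123
Signed area = Σ/2 = -61.5 (negative ⇒ clockwise traversal).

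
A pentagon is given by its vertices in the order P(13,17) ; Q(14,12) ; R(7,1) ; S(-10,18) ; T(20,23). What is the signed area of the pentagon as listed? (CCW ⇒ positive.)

-282.5

Σ = (-82) + (-70) + (136) + (-590) + (41) = -565
Signed area = Σ/2 = -282.5 (negative ⇒ clockwise traversal).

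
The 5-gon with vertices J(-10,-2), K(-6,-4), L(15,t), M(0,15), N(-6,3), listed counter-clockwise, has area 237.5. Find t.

The doubled signed area Σ (x_i y_{i+1} − x_{i+1} y_i) is linear in t.
With t=0 it equals 445; the coefficient of t is -6 (from the two edges through L).
So -6·t + 445 = 2·237.5 = 475 ⇒ t = -5.

-5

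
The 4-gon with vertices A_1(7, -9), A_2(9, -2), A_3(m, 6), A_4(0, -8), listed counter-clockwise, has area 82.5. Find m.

The doubled signed area Σ (x_i y_{i+1} − x_{i+1} y_i) is linear in m.
With m=0 it equals 177; the coefficient of m is -6 (from the two edges through A_3).
So -6·m + 177 = 2·82.5 = 165 ⇒ m = 2.

2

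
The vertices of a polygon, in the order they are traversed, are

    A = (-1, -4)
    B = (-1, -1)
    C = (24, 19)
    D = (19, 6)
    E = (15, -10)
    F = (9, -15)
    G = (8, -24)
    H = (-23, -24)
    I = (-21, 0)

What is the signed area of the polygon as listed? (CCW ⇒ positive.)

-945

Apply the shoelace formula: 2A = Σ (x_i·y_{i+1} − x_{i+1}·y_i), indices taken mod 9.
Σ = (-3) + (5) + (-217) + (-280) + (-135) + (-96) + (-744) + (-504) + (84) = -1890
Signed area = Σ/2 = -945 (negative ⇒ clockwise traversal).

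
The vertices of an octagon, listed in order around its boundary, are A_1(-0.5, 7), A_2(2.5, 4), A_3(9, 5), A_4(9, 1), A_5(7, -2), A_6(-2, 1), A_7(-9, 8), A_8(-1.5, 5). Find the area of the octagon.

74.5

Apply the surveyor's formula: 2A = Σ (x_i·y_{i+1} − x_{i+1}·y_i), indices taken mod 8.
A_1→A_2: (-0.5)(4) − (2.5)(7) = -19.5
A_2→A_3: (2.5)(5) − (9)(4) = -23.5
A_3→A_4: (9)(1) − (9)(5) = -36
A_4→A_5: (9)(-2) − (7)(1) = -25
A_5→A_6: (7)(1) − (-2)(-2) = 3
A_6→A_7: (-2)(8) − (-9)(1) = -7
A_7→A_8: (-9)(5) − (-1.5)(8) = -33
A_8→A_1: (-1.5)(7) − (-0.5)(5) = -8
Σ = -149
Area = |Σ|/2 = 74.5.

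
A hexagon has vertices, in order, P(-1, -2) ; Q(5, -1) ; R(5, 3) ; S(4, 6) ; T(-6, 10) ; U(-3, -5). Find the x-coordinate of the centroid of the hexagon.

Apply the surveyor's formula. First the cross-terms c_i = x_i·y_{i+1} − x_{i+1}·y_i:
  11, 20, 18, 76, 60, 1  ⇒  2A = 186, A = 93.
Then Σ (x_i + x_{i+1})·c_i = -290, so x̄ = -290 / (6·93) = -145/279.

-145/279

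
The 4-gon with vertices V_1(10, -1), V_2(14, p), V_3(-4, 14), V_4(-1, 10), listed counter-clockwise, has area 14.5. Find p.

-4

Write out the shoelace sum; only the two edges meeting at V_2 involve p:
2·Area = [(10·p − 14·(-1)) + (14·14 − (-4)·p)] + -125
       = 14·p + 85 = 29
⇒ p = -4.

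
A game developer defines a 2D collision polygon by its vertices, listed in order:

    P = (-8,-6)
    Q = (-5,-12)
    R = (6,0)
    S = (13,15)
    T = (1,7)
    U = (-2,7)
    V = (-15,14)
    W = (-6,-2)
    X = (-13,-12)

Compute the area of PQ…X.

272

Apply Gauss's area formula: 2A = Σ (x_i·y_{i+1} − x_{i+1}·y_i), indices taken mod 9.
Cross-terms: 66, 72, 90, 76, 21, 77, 114, 46, -18  ⇒  Σ = 544
Area = |Σ|/2 = 272.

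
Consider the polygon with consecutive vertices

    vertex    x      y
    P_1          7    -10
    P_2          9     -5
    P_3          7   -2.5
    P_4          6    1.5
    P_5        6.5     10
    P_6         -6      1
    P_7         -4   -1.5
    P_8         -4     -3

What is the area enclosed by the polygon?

144.875

Apply the shoelace formula: 2A = Σ (x_i·y_{i+1} − x_{i+1}·y_i), indices taken mod 8.
Σ = (55) + (12.5) + (25.5) + (50.25) + (66.5) + (13) + (6) + (61) = 289.75
Area = |Σ|/2 = 144.875.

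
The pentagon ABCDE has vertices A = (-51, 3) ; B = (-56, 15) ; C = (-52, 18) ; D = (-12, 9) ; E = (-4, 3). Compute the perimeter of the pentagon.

|AB| = √((-5)² + (12)²) = √169 = 13
|BC| = √((4)² + (3)²) = √25 = 5
|CD| = √((40)² + (-9)²) = √1681 = 41
|DE| = √((8)² + (-6)²) = √100 = 10
|EA| = √((-47)² + (0)²) = √2209 = 47
Perimeter = 13 + 5 + 41 + 10 + 47 = 116.

116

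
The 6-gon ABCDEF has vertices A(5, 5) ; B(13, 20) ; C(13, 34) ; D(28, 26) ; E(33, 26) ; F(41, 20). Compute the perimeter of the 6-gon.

102

|AB| = √((8)² + (15)²) = √289 = 17
|BC| = √((0)² + (14)²) = √196 = 14
|CD| = √((15)² + (-8)²) = √289 = 17
|DE| = √((5)² + (0)²) = √25 = 5
|EF| = √((8)² + (-6)²) = √100 = 10
|FA| = √((-36)² + (-15)²) = √1521 = 39
Perimeter = 17 + 14 + 17 + 5 + 10 + 39 = 102.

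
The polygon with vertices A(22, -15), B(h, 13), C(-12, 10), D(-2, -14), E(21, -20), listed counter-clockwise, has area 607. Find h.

5

The doubled signed area Σ (x_i y_{i+1} − x_{i+1} y_i) is linear in h.
With h=0 it equals 1089; the coefficient of h is 25 (from the two edges through B).
So 25·h + 1089 = 2·607 = 1214 ⇒ h = 5.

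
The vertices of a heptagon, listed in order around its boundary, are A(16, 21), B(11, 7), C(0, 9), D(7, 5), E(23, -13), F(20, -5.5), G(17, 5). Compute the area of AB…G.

Σ = (-119) + (99) + (-63) + (-206) + (133.5) + (193.5) + (277) = 315
Area = |Σ|/2 = 157.5.

157.5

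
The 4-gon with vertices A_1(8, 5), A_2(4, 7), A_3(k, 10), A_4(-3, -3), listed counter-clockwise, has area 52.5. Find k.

1

The doubled signed area Σ (x_i y_{i+1} − x_{i+1} y_i) is linear in k.
With k=0 it equals 115; the coefficient of k is -10 (from the two edges through A_3).
So -10·k + 115 = 2·52.5 = 105 ⇒ k = 1.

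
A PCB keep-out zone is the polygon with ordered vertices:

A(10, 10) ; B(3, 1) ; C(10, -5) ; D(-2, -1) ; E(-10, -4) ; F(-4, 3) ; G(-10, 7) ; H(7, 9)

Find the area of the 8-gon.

135

Apply Gauss's area formula: 2A = Σ (x_i·y_{i+1} − x_{i+1}·y_i), indices taken mod 8.
Σ = (-20) + (-25) + (-20) + (-2) + (-46) + (2) + (-139) + (-20) = -270
Area = |Σ|/2 = 135.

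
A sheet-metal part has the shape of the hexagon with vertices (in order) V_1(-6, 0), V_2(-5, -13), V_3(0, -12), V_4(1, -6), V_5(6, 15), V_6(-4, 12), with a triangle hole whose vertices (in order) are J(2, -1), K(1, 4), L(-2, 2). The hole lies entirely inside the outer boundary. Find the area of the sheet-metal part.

194

Outer boundary:
Cross-terms: 78, 60, 12, 51, 132, 72  ⇒  Σ = 405
Area = |Σ|/2 = 202.5.
Hole:
Apply the shoelace formula: 2A = Σ (x_i·y_{i+1} − x_{i+1}·y_i), indices taken mod 3.
Σ = (9) + (10) + (-2) = 17
Area = |Σ|/2 = 8.5.
Net area = 202.5 − 8.5 = 194.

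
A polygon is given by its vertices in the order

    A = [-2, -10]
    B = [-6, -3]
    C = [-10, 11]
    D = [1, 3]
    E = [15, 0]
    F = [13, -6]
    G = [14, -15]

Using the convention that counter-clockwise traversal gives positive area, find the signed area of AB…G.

Apply Gauss's area formula: 2A = Σ (x_i·y_{i+1} − x_{i+1}·y_i), indices taken mod 7.
A→B: (-2)(-3) − (-6)(-10) = -54
B→C: (-6)(11) − (-10)(-3) = -96
C→D: (-10)(3) − (1)(11) = -41
D→E: (1)(0) − (15)(3) = -45
E→F: (15)(-6) − (13)(0) = -90
F→G: (13)(-15) − (14)(-6) = -111
G→A: (14)(-10) − (-2)(-15) = -170
Σ = -607
Signed area = Σ/2 = -303.5 (negative ⇒ clockwise traversal).

-303.5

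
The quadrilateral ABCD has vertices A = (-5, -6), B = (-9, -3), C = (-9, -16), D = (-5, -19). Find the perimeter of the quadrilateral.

|AB| = √((-4)² + (3)²) = √25 = 5
|BC| = √((0)² + (-13)²) = √169 = 13
|CD| = √((4)² + (-3)²) = √25 = 5
|DA| = √((0)² + (13)²) = √169 = 13
Perimeter = 5 + 13 + 5 + 13 = 36.

36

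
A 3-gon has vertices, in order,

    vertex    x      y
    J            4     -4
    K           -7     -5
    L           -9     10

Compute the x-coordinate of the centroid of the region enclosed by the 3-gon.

Apply the surveyor's formula. First the cross-terms c_i = x_i·y_{i+1} − x_{i+1}·y_i:
  -48, -115, -4  ⇒  2A = -167, A = -83.5.
Then Σ (x_i + x_{i+1})·c_i = 2004, so x̄ = 2004 / (6·(-83.5)) = -4.

-4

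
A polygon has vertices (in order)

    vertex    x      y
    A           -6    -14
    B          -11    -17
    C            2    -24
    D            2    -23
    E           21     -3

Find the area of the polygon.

Apply Gauss's area formula: 2A = Σ (x_i·y_{i+1} − x_{i+1}·y_i), indices taken mod 5.
A→B: (-6)(-17) − (-11)(-14) = -52
B→C: (-11)(-24) − (2)(-17) = 298
C→D: (2)(-23) − (2)(-24) = 2
D→E: (2)(-3) − (21)(-23) = 477
E→A: (21)(-14) − (-6)(-3) = -312
Σ = 413
Area = |Σ|/2 = 206.5.

206.5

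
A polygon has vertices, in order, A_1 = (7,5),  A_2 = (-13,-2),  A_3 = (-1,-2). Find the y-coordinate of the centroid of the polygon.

1/3

Apply the shoelace (surveyor's) formula. First the cross-terms c_i = x_i·y_{i+1} − x_{i+1}·y_i:
  51, 24, 9  ⇒  2A = 84, A = 42.
Then Σ (y_i + y_{i+1})·c_i = 84, so ȳ = 84 / (6·42) = 1/3.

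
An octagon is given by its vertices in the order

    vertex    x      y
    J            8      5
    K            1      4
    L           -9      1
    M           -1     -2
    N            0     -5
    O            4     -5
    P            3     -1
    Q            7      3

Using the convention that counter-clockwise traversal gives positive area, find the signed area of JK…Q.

Cross-terms: 27, 37, 19, 5, 20, 11, 16, 11  ⇒  Σ = 146
Signed area = Σ/2 = 73 (positive ⇒ counter-clockwise traversal).

73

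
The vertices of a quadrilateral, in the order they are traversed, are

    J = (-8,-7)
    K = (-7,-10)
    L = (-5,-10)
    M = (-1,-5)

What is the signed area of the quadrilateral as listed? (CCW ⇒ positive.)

Apply Gauss's area formula: 2A = Σ (x_i·y_{i+1} − x_{i+1}·y_i), indices taken mod 4.
J→K: (-8)(-10) − (-7)(-7) = 31
K→L: (-7)(-10) − (-5)(-10) = 20
L→M: (-5)(-5) − (-1)(-10) = 15
M→J: (-1)(-7) − (-8)(-5) = -33
Σ = 33
Signed area = Σ/2 = 16.5 (positive ⇒ counter-clockwise traversal).

16.5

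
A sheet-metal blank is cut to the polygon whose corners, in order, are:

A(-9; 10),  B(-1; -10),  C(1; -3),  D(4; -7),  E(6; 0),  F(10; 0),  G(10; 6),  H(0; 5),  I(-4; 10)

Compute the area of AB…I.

170

Apply Gauss's area formula: 2A = Σ (x_i·y_{i+1} − x_{i+1}·y_i), indices taken mod 9.
Cross-terms: 100, 13, 5, 42, 0, 60, 50, 20, 50  ⇒  Σ = 340
Area = |Σ|/2 = 170.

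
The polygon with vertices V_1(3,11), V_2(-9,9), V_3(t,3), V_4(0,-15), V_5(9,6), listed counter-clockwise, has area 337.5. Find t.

-15

The doubled signed area Σ (x_i y_{i+1} − x_{i+1} y_i) is linear in t.
With t=0 it equals 315; the coefficient of t is -24 (from the two edges through V_3).
So -24·t + 315 = 2·337.5 = 675 ⇒ t = -15.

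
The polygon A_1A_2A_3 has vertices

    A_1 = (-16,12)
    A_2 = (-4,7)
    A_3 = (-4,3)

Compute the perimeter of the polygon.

32

|A_1A_2| = √((12)² + (-5)²) = √169 = 13
|A_2A_3| = √((0)² + (-4)²) = √16 = 4
|A_3A_1| = √((-12)² + (9)²) = √225 = 15
Perimeter = 13 + 4 + 15 = 32.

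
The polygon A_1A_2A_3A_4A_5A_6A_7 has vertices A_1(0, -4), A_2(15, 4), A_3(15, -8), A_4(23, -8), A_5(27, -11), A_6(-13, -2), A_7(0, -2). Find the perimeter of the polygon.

|A_1A_2| = √((15)² + (8)²) = √289 = 17
|A_2A_3| = √((0)² + (-12)²) = √144 = 12
|A_3A_4| = √((8)² + (0)²) = √64 = 8
|A_4A_5| = √((4)² + (-3)²) = √25 = 5
|A_5A_6| = √((-40)² + (9)²) = √1681 = 41
|A_6A_7| = √((13)² + (0)²) = √169 = 13
|A_7A_1| = √((0)² + (-2)²) = √4 = 2
Perimeter = 17 + 12 + 8 + 5 + 41 + 13 + 2 = 98.

98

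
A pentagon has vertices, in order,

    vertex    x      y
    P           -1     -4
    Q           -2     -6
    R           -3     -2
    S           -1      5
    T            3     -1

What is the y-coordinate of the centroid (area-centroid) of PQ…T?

Apply the shoelace (surveyor's) formula. First the cross-terms c_i = x_i·y_{i+1} − x_{i+1}·y_i:
  -2, -14, -17, -14, -13  ⇒  2A = -60, A = -30.
Then Σ (y_i + y_{i+1})·c_i = 90, so ȳ = 90 / (6·(-30)) = -0.5.

-0.5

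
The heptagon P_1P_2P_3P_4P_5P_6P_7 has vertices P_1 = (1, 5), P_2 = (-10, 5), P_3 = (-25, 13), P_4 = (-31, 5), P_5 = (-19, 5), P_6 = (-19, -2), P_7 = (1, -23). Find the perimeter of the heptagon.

114

|P_1P_2| = √((-11)² + (0)²) = √121 = 11
|P_2P_3| = √((-15)² + (8)²) = √289 = 17
|P_3P_4| = √((-6)² + (-8)²) = √100 = 10
|P_4P_5| = √((12)² + (0)²) = √144 = 12
|P_5P_6| = √((0)² + (-7)²) = √49 = 7
|P_6P_7| = √((20)² + (-21)²) = √841 = 29
|P_7P_1| = √((0)² + (28)²) = √784 = 28
Perimeter = 11 + 17 + 10 + 12 + 7 + 29 + 28 = 114.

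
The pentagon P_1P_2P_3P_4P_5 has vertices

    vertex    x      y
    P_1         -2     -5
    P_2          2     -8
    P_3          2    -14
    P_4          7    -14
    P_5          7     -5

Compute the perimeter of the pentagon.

|P_1P_2| = √((4)² + (-3)²) = √25 = 5
|P_2P_3| = √((0)² + (-6)²) = √36 = 6
|P_3P_4| = √((5)² + (0)²) = √25 = 5
|P_4P_5| = √((0)² + (9)²) = √81 = 9
|P_5P_1| = √((-9)² + (0)²) = √81 = 9
Perimeter = 5 + 6 + 5 + 9 + 9 = 34.

34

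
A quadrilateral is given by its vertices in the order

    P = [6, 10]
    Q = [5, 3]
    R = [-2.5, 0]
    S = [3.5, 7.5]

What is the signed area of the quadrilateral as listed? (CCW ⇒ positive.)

Apply the shoelace (surveyor's) formula: 2A = Σ (x_i·y_{i+1} − x_{i+1}·y_i), indices taken mod 4.
Cross-terms: -32, 7.5, -18.75, -10  ⇒  Σ = -53.25
Signed area = Σ/2 = -26.625 (negative ⇒ clockwise traversal).

-26.625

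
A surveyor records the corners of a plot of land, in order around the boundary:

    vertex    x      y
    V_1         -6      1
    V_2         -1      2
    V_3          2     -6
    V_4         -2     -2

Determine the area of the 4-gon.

19.5

V_1→V_2: (-6)(2) − (-1)(1) = -11
V_2→V_3: (-1)(-6) − (2)(2) = 2
V_3→V_4: (2)(-2) − (-2)(-6) = -16
V_4→V_1: (-2)(1) − (-6)(-2) = -14
Σ = -39
Area = |Σ|/2 = 19.5.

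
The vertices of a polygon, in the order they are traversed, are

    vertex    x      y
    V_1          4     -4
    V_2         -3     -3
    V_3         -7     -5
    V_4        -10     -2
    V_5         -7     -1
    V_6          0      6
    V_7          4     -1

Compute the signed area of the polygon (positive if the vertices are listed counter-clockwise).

-74

Σ = (-24) + (-6) + (-36) + (-4) + (-42) + (-24) + (-12) = -148
Signed area = Σ/2 = -74 (negative ⇒ clockwise traversal).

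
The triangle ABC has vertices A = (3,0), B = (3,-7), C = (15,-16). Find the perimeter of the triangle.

|AB| = √((0)² + (-7)²) = √49 = 7
|BC| = √((12)² + (-9)²) = √225 = 15
|CA| = √((-12)² + (16)²) = √400 = 20
Perimeter = 7 + 15 + 20 = 42.

42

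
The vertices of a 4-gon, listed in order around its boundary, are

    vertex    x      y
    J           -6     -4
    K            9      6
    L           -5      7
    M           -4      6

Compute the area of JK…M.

71.5

Cross-terms: 0, 93, -2, 52  ⇒  Σ = 143
Area = |Σ|/2 = 71.5.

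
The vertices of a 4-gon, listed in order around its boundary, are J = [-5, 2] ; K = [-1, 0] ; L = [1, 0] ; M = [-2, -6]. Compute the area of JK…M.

Cross-terms: 2, 0, -6, -34  ⇒  Σ = -38
Area = |Σ|/2 = 19.

19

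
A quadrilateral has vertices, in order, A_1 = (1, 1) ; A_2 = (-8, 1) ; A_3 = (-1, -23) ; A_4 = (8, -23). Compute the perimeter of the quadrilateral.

68

|A_1A_2| = √((-9)² + (0)²) = √81 = 9
|A_2A_3| = √((7)² + (-24)²) = √625 = 25
|A_3A_4| = √((9)² + (0)²) = √81 = 9
|A_4A_1| = √((-7)² + (24)²) = √625 = 25
Perimeter = 9 + 25 + 9 + 25 = 68.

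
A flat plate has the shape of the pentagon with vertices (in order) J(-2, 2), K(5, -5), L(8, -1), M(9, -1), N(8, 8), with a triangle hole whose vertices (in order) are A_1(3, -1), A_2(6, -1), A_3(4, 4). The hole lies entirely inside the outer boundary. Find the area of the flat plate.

Outer boundary:
Apply the shoelace formula: 2A = Σ (x_i·y_{i+1} − x_{i+1}·y_i), indices taken mod 5.
Σ = (0) + (35) + (1) + (80) + (32) = 148
Area = |Σ|/2 = 74.
Hole:
Cross-terms: 3, 28, -16  ⇒  Σ = 15
Area = |Σ|/2 = 7.5.
Net area = 74 − 7.5 = 66.5.

66.5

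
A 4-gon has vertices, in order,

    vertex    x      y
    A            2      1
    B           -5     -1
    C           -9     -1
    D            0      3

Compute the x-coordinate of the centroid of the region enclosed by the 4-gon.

-139/51

Apply the shoelace (surveyor's) formula. First the cross-terms c_i = x_i·y_{i+1} − x_{i+1}·y_i:
  3, -4, -27, -6  ⇒  2A = -34, A = -17.
Then Σ (x_i + x_{i+1})·c_i = 278, so x̄ = 278 / (6·(-17)) = -139/51.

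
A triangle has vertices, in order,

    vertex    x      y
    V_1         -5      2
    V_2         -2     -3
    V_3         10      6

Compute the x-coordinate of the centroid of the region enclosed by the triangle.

Apply the shoelace (surveyor's) formula. First the cross-terms c_i = x_i·y_{i+1} − x_{i+1}·y_i:
  19, 18, 50  ⇒  2A = 87, A = 43.5.
Then Σ (x_i + x_{i+1})·c_i = 261, so x̄ = 261 / (6·43.5) = 1.

1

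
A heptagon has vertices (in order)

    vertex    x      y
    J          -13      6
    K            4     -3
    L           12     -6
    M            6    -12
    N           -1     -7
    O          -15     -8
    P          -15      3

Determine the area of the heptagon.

Σ = (15) + (12) + (-108) + (-54) + (-97) + (-165) + (-51) = -448
Area = |Σ|/2 = 224.

224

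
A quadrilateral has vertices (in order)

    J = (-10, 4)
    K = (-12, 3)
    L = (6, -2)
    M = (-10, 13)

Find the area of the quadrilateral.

J→K: (-10)(3) − (-12)(4) = 18
K→L: (-12)(-2) − (6)(3) = 6
L→M: (6)(13) − (-10)(-2) = 58
M→J: (-10)(4) − (-10)(13) = 90
Σ = 172
Area = |Σ|/2 = 86.

86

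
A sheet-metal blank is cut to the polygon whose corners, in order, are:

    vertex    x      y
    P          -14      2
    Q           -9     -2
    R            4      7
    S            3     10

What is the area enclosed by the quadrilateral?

78

Apply the surveyor's formula: 2A = Σ (x_i·y_{i+1} − x_{i+1}·y_i), indices taken mod 4.
Σ = (46) + (-55) + (19) + (146) = 156
Area = |Σ|/2 = 78.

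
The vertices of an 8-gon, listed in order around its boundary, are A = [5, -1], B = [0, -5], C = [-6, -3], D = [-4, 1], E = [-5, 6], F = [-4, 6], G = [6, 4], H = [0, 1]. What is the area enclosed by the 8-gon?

A→B: (5)(-5) − (0)(-1) = -25
B→C: (0)(-3) − (-6)(-5) = -30
C→D: (-6)(1) − (-4)(-3) = -18
D→E: (-4)(6) − (-5)(1) = -19
E→F: (-5)(6) − (-4)(6) = -6
F→G: (-4)(4) − (6)(6) = -52
G→H: (6)(1) − (0)(4) = 6
H→A: (0)(-1) − (5)(1) = -5
Σ = -149
Area = |Σ|/2 = 74.5.

74.5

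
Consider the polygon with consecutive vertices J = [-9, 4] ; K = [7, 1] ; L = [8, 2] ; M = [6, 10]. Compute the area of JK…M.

Apply the shoelace (surveyor's) formula: 2A = Σ (x_i·y_{i+1} − x_{i+1}·y_i), indices taken mod 4.
Σ = (-37) + (6) + (68) + (114) = 151
Area = |Σ|/2 = 75.5.

75.5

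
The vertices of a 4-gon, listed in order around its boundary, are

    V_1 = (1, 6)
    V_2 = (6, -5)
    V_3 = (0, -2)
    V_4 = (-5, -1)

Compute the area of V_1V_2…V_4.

46

Apply Gauss's area formula: 2A = Σ (x_i·y_{i+1} − x_{i+1}·y_i), indices taken mod 4.
Cross-terms: -41, -12, -10, -29  ⇒  Σ = -92
Area = |Σ|/2 = 46.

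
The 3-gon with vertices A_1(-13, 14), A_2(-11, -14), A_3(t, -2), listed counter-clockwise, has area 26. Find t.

Write out the shoelace sum; only the two edges meeting at A_3 involve t:
2·Area = [((-11)·(-2) − t·(-14)) + (t·14 − (-13)·(-2))] + 336
       = 28·t + 332 = 52
⇒ t = -10.

-10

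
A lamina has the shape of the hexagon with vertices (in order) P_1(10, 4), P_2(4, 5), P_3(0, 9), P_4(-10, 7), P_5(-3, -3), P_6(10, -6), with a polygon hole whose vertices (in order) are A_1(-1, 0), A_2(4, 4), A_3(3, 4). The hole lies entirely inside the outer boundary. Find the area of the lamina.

Outer boundary:
P_1→P_2: (10)(5) − (4)(4) = 34
P_2→P_3: (4)(9) − (0)(5) = 36
P_3→P_4: (0)(7) − (-10)(9) = 90
P_4→P_5: (-10)(-3) − (-3)(7) = 51
P_5→P_6: (-3)(-6) − (10)(-3) = 48
P_6→P_1: (10)(4) − (10)(-6) = 100
Σ = 359
Area = |Σ|/2 = 179.5.
Hole:
Σ = (-4) + (4) + (4) = 4
Area = |Σ|/2 = 2.
Net area = 179.5 − 2 = 177.5.

177.5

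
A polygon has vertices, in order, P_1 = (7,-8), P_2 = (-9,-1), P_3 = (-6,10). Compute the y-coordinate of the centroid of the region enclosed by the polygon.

1/3

Apply the surveyor's formula. First the cross-terms c_i = x_i·y_{i+1} − x_{i+1}·y_i:
  -79, -96, -22  ⇒  2A = -197, A = -98.5.
Then Σ (y_i + y_{i+1})·c_i = -197, so ȳ = -197 / (6·(-98.5)) = 1/3.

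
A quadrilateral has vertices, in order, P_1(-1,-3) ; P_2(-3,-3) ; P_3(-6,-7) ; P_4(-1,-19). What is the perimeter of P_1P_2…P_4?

|P_1P_2| = √((-2)² + (0)²) = √4 = 2
|P_2P_3| = √((-3)² + (-4)²) = √25 = 5
|P_3P_4| = √((5)² + (-12)²) = √169 = 13
|P_4P_1| = √((0)² + (16)²) = √256 = 16
Perimeter = 2 + 5 + 13 + 16 = 36.

36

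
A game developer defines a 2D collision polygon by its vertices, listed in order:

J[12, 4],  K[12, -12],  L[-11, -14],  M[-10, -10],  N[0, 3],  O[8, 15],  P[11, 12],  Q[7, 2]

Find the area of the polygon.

351.5

Apply the shoelace (surveyor's) formula: 2A = Σ (x_i·y_{i+1} − x_{i+1}·y_i), indices taken mod 8.
Cross-terms: -192, -300, -30, -30, -24, -69, -62, 4  ⇒  Σ = -703
Area = |Σ|/2 = 351.5.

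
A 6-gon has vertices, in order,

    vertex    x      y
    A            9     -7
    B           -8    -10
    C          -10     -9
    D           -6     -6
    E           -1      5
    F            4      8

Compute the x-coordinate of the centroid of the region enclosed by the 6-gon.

Apply the shoelace (surveyor's) formula. First the cross-terms c_i = x_i·y_{i+1} − x_{i+1}·y_i:
  -146, -28, 6, -36, -28, -100  ⇒  2A = -332, A = -166.
Then Σ (x_i + x_{i+1})·c_i = -870, so x̄ = -870 / (6·(-166)) = 145/166.

145/166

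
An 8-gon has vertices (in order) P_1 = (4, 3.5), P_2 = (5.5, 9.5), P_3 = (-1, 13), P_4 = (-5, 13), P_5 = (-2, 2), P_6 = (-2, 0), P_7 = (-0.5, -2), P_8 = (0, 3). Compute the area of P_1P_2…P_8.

81.125

Cross-terms: 18.75, 81, 52, 16, 4, 4, -1.5, -12  ⇒  Σ = 162.25
Area = |Σ|/2 = 81.125.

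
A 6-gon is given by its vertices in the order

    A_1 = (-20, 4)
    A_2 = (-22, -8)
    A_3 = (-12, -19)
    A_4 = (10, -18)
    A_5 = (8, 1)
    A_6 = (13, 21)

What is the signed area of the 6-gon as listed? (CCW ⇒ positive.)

A_1→A_2: (-20)(-8) − (-22)(4) = 248
A_2→A_3: (-22)(-19) − (-12)(-8) = 322
A_3→A_4: (-12)(-18) − (10)(-19) = 406
A_4→A_5: (10)(1) − (8)(-18) = 154
A_5→A_6: (8)(21) − (13)(1) = 155
A_6→A_1: (13)(4) − (-20)(21) = 472
Σ = 1757
Signed area = Σ/2 = 878.5 (positive ⇒ counter-clockwise traversal).

878.5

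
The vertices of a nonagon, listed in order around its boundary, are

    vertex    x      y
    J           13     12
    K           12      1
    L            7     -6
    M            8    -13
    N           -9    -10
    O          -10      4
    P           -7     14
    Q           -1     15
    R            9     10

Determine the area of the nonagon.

Apply the shoelace (surveyor's) formula: 2A = Σ (x_i·y_{i+1} − x_{i+1}·y_i), indices taken mod 9.
J→K: (13)(1) − (12)(12) = -131
K→L: (12)(-6) − (7)(1) = -79
L→M: (7)(-13) − (8)(-6) = -43
M→N: (8)(-10) − (-9)(-13) = -197
N→O: (-9)(4) − (-10)(-10) = -136
O→P: (-10)(14) − (-7)(4) = -112
P→Q: (-7)(15) − (-1)(14) = -91
Q→R: (-1)(10) − (9)(15) = -145
R→J: (9)(12) − (13)(10) = -22
Σ = -956
Area = |Σ|/2 = 478.

478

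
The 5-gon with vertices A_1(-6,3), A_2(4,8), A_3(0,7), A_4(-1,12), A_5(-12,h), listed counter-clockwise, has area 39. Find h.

-1

Write out the shoelace sum; only the two edges meeting at A_5 involve h:
2·Area = [((-1)·h − (-12)·12) + ((-12)·3 − (-6)·h)] + -25
       = 5·h + 83 = 78
⇒ h = -1.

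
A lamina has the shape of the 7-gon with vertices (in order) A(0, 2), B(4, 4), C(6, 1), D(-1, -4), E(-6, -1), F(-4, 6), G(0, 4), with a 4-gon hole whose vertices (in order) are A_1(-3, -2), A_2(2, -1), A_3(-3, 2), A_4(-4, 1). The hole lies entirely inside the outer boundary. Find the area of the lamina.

Outer boundary:
Apply the surveyor's formula: 2A = Σ (x_i·y_{i+1} − x_{i+1}·y_i), indices taken mod 7.
Σ = (-8) + (-20) + (-23) + (-23) + (-40) + (-16) + (0) = -130
Area = |Σ|/2 = 65.
Hole:
Apply the surveyor's formula: 2A = Σ (x_i·y_{i+1} − x_{i+1}·y_i), indices taken mod 4.
Σ = (7) + (1) + (5) + (11) = 24
Area = |Σ|/2 = 12.
Net area = 65 − 12 = 53.

53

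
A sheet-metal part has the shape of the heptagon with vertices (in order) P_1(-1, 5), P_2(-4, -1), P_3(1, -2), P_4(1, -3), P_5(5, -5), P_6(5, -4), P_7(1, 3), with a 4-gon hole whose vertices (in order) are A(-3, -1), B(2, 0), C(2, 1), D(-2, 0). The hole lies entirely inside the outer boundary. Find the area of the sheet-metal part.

31.5

Outer boundary:
Cross-terms: 21, 9, -1, 10, 5, 19, 8  ⇒  Σ = 71
Area = |Σ|/2 = 35.5.
Hole:
Apply the shoelace (surveyor's) formula: 2A = Σ (x_i·y_{i+1} − x_{i+1}·y_i), indices taken mod 4.
A→B: (-3)(0) − (2)(-1) = 2
B→C: (2)(1) − (2)(0) = 2
C→D: (2)(0) − (-2)(1) = 2
D→A: (-2)(-1) − (-3)(0) = 2
Σ = 8
Area = |Σ|/2 = 4.
Net area = 35.5 − 4 = 31.5.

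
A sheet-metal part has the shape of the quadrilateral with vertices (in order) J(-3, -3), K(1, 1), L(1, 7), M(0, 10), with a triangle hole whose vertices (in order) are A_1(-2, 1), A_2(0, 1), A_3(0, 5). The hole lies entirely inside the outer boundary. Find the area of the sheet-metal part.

19

Outer boundary:
Cross-terms: 0, 6, 10, 30  ⇒  Σ = 46
Area = |Σ|/2 = 23.
Hole:
Cross-terms: -2, 0, 10  ⇒  Σ = 8
Area = |Σ|/2 = 4.
Net area = 23 − 4 = 19.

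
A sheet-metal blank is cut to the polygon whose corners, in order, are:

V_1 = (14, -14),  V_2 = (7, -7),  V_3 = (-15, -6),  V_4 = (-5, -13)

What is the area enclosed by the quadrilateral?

Apply the shoelace formula: 2A = Σ (x_i·y_{i+1} − x_{i+1}·y_i), indices taken mod 4.
Σ = (0) + (-147) + (165) + (252) = 270
Area = |Σ|/2 = 135.

135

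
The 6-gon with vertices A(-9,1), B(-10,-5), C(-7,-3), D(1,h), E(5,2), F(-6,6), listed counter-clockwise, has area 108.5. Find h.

-6

Write out the shoelace sum; only the two edges meeting at D involve h:
2·Area = [((-7)·h − 1·(-3)) + (1·2 − 5·h)] + 140
       = -12·h + 145 = 217
⇒ h = -6.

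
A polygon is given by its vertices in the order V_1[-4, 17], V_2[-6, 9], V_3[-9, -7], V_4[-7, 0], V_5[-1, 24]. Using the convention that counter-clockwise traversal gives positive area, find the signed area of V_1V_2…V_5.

Apply the shoelace formula: 2A = Σ (x_i·y_{i+1} − x_{i+1}·y_i), indices taken mod 5.
Σ = (66) + (123) + (-49) + (-168) + (79) = 51
Signed area = Σ/2 = 25.5 (positive ⇒ counter-clockwise traversal).

25.5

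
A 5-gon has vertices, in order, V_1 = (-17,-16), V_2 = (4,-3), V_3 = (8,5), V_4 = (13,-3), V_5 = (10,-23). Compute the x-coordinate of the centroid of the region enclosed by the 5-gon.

Apply the shoelace formula. First the cross-terms c_i = x_i·y_{i+1} − x_{i+1}·y_i:
  115, 44, -89, -269, -551  ⇒  2A = -750, A = -375.
Then Σ (x_i + x_{i+1})·c_i = -5166, so x̄ = -5166 / (6·(-375)) = 2.296.

2.296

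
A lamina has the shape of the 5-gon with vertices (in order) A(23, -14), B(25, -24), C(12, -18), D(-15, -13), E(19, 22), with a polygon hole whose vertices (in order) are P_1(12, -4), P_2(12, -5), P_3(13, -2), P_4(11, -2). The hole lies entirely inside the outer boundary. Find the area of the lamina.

820

Outer boundary:
Apply Gauss's area formula: 2A = Σ (x_i·y_{i+1} − x_{i+1}·y_i), indices taken mod 5.
Cross-terms: -202, -162, -426, -83, -772  ⇒  Σ = -1645
Area = |Σ|/2 = 822.5.
Hole:
Apply the shoelace (surveyor's) formula: 2A = Σ (x_i·y_{i+1} − x_{i+1}·y_i), indices taken mod 4.
Cross-terms: -12, 41, -4, -20  ⇒  Σ = 5
Area = |Σ|/2 = 2.5.
Net area = 822.5 − 2.5 = 820.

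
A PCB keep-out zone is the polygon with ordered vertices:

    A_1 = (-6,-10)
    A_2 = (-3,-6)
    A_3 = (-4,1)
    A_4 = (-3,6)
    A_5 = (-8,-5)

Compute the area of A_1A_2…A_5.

35.5

A_1→A_2: (-6)(-6) − (-3)(-10) = 6
A_2→A_3: (-3)(1) − (-4)(-6) = -27
A_3→A_4: (-4)(6) − (-3)(1) = -21
A_4→A_5: (-3)(-5) − (-8)(6) = 63
A_5→A_1: (-8)(-10) − (-6)(-5) = 50
Σ = 71
Area = |Σ|/2 = 35.5.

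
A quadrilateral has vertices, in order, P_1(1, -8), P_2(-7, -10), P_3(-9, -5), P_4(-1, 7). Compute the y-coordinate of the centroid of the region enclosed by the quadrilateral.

-469/141

Apply the shoelace formula. First the cross-terms c_i = x_i·y_{i+1} − x_{i+1}·y_i:
  -66, -55, -68, 1  ⇒  2A = -188, A = -94.
Then Σ (y_i + y_{i+1})·c_i = 1876, so ȳ = 1876 / (6·(-94)) = -469/141.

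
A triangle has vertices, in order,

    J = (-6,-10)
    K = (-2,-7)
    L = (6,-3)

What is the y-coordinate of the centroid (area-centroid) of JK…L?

-20/3

Apply the surveyor's formula. First the cross-terms c_i = x_i·y_{i+1} − x_{i+1}·y_i:
  22, 48, -78  ⇒  2A = -8, A = -4.
Then Σ (y_i + y_{i+1})·c_i = 160, so ȳ = 160 / (6·(-4)) = -20/3.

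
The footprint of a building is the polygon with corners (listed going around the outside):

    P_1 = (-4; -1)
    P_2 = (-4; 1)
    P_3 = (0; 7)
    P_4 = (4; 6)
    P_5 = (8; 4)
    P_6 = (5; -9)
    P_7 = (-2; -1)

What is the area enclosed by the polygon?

Cross-terms: -8, -28, -28, -32, -92, -23, -2  ⇒  Σ = -213
Area = |Σ|/2 = 106.5.

106.5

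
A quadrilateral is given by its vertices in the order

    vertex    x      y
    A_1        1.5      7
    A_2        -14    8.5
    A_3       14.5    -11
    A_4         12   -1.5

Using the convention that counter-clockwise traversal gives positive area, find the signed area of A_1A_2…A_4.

Apply the shoelace formula: 2A = Σ (x_i·y_{i+1} − x_{i+1}·y_i), indices taken mod 4.
Σ = (110.75) + (30.75) + (110.25) + (86.25) = 338
Signed area = Σ/2 = 169 (positive ⇒ counter-clockwise traversal).

169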